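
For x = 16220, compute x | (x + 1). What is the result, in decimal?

x = 11111101011100 = 16220
x + 1 = 11111101011101
OR    = 11111101011101 = 16221
(x | (x + 1) sets the lowest cleared bit.)

16221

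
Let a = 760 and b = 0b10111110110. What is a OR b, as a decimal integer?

760 = 01011111000
b = 10111110110
 OR → 11111111110 = 2046

2046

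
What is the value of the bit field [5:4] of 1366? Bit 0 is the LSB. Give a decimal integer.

1

v = 10101010110
Shift right by 4: 1010101
Mask low 2 bits: 01 = 1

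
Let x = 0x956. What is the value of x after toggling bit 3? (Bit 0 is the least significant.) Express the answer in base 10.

x = 0100101010110
bit 3 is currently 0; toggle it via x ^ (1 << 3) = x ^ 8
→ 0100101011110 = 2398

2398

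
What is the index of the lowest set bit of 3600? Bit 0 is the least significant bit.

4

3600 = 111000010000
Trailing zeros: 4, so the lowest set bit is bit 4 (value 16).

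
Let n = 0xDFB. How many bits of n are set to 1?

10

0xDFB = 110111111011
Count the 1s: 1 + 1 + 1 + 1 + 1 + 1 + 1 + 1 + 1 + 1 = 10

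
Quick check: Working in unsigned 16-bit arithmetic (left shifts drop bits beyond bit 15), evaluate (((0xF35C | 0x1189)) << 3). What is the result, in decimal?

40680

0xF35C = 1111001101011100
0x1189 = 0001000110001001
→ | → 1111001111011101 = 62429
→ << 3 (mod 2^16) → 1001111011101000 = 40680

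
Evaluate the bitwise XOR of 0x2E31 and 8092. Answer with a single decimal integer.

0x2E31 = 10111000110001
8092 = 01111110011100
XOR → 11000110101101 = 12717

12717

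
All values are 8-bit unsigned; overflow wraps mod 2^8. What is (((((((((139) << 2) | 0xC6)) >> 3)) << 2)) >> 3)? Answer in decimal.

139 = 10001011
→ << 2 (mod 2^8) → 00101100 = 44
0xC6 = 11000110
→ | → 11101110 = 238
→ >> 3 → 00011101 = 29
→ << 2 (mod 2^8) → 01110100 = 116
→ >> 3 → 00001110 = 14

14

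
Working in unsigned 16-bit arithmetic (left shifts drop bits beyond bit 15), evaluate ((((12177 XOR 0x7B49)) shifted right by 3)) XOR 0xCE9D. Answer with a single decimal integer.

50182

12177 = 0010111110010001
0x7B49 = 0111101101001001
→ XOR → 0101010011011000 = 21720
→ shifted right by 3 → 0000101010011011 = 2715
0xCE9D = 1100111010011101
→ XOR → 1100010000000110 = 50182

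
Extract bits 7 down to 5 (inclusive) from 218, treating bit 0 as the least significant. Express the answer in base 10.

v = 11011010
Shift right by 5: 110
Mask low 3 bits: 110 = 6

6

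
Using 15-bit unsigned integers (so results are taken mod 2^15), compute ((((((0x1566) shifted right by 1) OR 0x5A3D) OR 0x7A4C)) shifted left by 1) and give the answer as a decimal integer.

30206

0x1566 = 001010101100110
→ shifted right by 1 → 000101010110011 = 2739
0x5A3D = 101101000111101
→ OR → 101101010111111 = 23231
0x7A4C = 111101001001100
→ OR → 111101011111111 = 31487
→ shifted left by 1 (mod 2^15) → 111010111111110 = 30206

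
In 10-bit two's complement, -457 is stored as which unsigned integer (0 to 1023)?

457 in 10 bits: 0111001001
Invert: 1000110110
Add 1:  1000110111 = 567
(Check: 2^10 - 457 = 1024 - 457 = 567.)

567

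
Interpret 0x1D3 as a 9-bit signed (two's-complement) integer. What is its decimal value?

pattern = 111010011 (MSB is 1 ⇒ negative)
Invert: 000101100, add 1 → 000101101 = 45, so the value is -45.
(Equivalently: 467 - 2^9 = 467 - 512 = -45.)

-45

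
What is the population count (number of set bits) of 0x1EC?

0x1EC = 111101100
Count the 1s: 1 + 1 + 1 + 1 + 1 + 1 = 6

6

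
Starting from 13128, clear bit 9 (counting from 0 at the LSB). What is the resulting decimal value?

12616

x = 11001101001000
bit 9 is currently 1; clear it via x & ~(1 << 9) = x & ~512
→ 11000101001000 = 12616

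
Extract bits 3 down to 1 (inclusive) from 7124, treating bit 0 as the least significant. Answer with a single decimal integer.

2

v = 001101111010100
Shift right by 1: 00110111101010
Mask low 3 bits: 010 = 2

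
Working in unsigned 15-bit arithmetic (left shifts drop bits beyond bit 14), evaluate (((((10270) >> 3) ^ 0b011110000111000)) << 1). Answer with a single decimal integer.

29302

10270 = 010100000011110
→ >> 3 → 000010100000011 = 1283
0b011110000111000 = 011110000111000
→ ^ → 011100100111011 = 14651
→ << 1 (mod 2^15) → 111001001110110 = 29302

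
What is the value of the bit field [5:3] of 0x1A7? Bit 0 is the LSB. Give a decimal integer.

4

v = 000110100111
Shift right by 3: 000110100
Mask low 3 bits: 100 = 4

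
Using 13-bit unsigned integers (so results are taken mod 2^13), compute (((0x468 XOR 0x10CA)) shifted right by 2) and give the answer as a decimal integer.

1320

0x468 = 0010001101000
0x10CA = 1000011001010
→ XOR → 1010010100010 = 5282
→ shifted right by 2 → 0010100101000 = 1320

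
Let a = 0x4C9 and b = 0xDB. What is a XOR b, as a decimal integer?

1042

0x4C9 = 10011001001
0xDB = 00011011011
XOR → 10000010010 = 1042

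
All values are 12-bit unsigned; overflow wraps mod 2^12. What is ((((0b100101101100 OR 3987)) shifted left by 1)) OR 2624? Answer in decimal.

0b100101101100 = 100101101100
3987 = 111110010011
→ OR → 111111111111 = 4095
→ shifted left by 1 (mod 2^12) → 111111111110 = 4094
2624 = 101001000000
→ OR → 111111111110 = 4094

4094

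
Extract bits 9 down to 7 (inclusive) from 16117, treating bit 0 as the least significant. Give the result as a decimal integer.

5

v = 11111011110101
Shift right by 7: 1111101
Mask low 3 bits: 101 = 5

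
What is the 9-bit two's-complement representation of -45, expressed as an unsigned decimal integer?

45 in 9 bits: 000101101
Invert: 111010010
Add 1:  111010011 = 467
(Check: 2^9 - 45 = 512 - 45 = 467.)

467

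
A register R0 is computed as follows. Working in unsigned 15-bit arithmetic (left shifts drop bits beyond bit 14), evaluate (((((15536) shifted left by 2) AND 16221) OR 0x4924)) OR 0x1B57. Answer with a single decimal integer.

15536 = 011110010110000
→ shifted left by 2 (mod 2^15) → 111001011000000 = 29376
16221 = 011111101011101
→ AND → 011001001000000 = 12864
0x4924 = 100100100100100
→ OR → 111101101100100 = 31588
0x1B57 = 001101101010111
→ OR → 111101101110111 = 31607

31607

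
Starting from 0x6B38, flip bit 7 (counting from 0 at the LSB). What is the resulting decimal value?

x = 110101100111000
bit 7 is currently 0; toggle it via x ^ (1 << 7) = x ^ 128
→ 110101110111000 = 27576

27576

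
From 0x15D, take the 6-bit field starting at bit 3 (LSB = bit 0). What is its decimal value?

43

v = 101011101
Shift right by 3: 101011
Mask low 6 bits: 101011 = 43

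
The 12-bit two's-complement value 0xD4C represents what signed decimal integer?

pattern = 110101001100 (MSB is 1 ⇒ negative)
Invert: 001010110011, add 1 → 001010110100 = 692, so the value is -692.
(Equivalently: 3404 - 2^12 = 3404 - 4096 = -692.)

-692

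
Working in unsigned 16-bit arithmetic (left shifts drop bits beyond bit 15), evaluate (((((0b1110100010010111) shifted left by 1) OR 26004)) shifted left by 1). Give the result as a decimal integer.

60284

0b1110100010010111 = 1110100010010111
→ shifted left by 1 (mod 2^16) → 1101000100101110 = 53550
26004 = 0110010110010100
→ OR → 1111010110111110 = 62910
→ shifted left by 1 (mod 2^16) → 1110101101111100 = 60284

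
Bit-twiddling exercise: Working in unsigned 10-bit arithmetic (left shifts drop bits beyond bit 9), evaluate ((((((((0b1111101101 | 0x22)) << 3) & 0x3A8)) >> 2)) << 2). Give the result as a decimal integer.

0b1111101101 = 1111101101
0x22 = 0000100010
→ | → 1111101111 = 1007
→ << 3 (mod 2^10) → 1101111000 = 888
0x3A8 = 1110101000
→ & → 1100101000 = 808
→ >> 2 → 0011001010 = 202
→ << 2 (mod 2^10) → 1100101000 = 808

808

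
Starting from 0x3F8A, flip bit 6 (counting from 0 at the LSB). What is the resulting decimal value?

16330

x = 11111110001010
bit 6 is currently 0; toggle it via x ^ (1 << 6) = x ^ 64
→ 11111111001010 = 16330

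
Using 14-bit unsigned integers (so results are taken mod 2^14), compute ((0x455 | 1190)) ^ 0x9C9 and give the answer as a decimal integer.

3390

0x455 = 00010001010101
1190 = 00010010100110
→ | → 00010011110111 = 1271
0x9C9 = 00100111001001
→ ^ → 00110100111110 = 3390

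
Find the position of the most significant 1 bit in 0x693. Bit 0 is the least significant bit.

0x693 = 11010010011
The topmost 1 is at position 10 (since 2^10 = 1024 ≤ 1683 < 2048).

10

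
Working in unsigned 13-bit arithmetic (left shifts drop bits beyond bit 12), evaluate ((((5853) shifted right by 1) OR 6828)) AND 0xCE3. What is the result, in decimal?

2274

5853 = 1011011011101
→ shifted right by 1 → 0101101101110 = 2926
6828 = 1101010101100
→ OR → 1101111101110 = 7150
0xCE3 = 0110011100011
→ AND → 0100011100010 = 2274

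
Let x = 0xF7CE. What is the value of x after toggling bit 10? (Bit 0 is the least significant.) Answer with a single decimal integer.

x = 1111011111001110
bit 10 is currently 1; toggle it via x ^ (1 << 10) = x ^ 1024
→ 1111001111001110 = 62414

62414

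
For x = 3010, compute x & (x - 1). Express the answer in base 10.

x = 101111000010 = 3010
x - 1 = 101111000001
AND   = 101111000000 = 3008
(x & (x - 1) clears the lowest set bit of x.)

3008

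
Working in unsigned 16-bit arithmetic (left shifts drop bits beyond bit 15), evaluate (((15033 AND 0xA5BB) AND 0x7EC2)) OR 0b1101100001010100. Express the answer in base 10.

63700

15033 = 0011101010111001
0xA5BB = 1010010110111011
→ AND → 0010000010111001 = 8377
0x7EC2 = 0111111011000010
→ AND → 0010000010000000 = 8320
0b1101100001010100 = 1101100001010100
→ OR → 1111100011010100 = 63700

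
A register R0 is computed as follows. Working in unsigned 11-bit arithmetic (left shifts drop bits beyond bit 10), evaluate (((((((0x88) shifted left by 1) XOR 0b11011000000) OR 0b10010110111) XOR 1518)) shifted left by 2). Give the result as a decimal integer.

100

0x88 = 00010001000
→ shifted left by 1 (mod 2^11) → 00100010000 = 272
0b11011000000 = 11011000000
→ XOR → 11111010000 = 2000
0b10010110111 = 10010110111
→ OR → 11111110111 = 2039
1518 = 10111101110
→ XOR → 01000011001 = 537
→ shifted left by 2 (mod 2^11) → 00001100100 = 100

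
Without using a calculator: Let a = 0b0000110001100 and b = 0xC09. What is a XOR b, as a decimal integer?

3461

a = 000110001100
0xC09 = 110000001001
XOR → 110110000101 = 3461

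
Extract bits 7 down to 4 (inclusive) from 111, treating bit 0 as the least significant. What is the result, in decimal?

6

v = 00001101111
Shift right by 4: 0000110
Mask low 4 bits: 0110 = 6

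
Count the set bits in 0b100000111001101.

n = 100000111001101
Count the 1s: 1 + 1 + 1 + 1 + 1 + 1 + 1 = 7

7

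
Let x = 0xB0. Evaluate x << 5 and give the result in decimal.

5632

0xB0 = 0000010110000
shift left by 5 → 1011000000000 = 5632
(equivalently, 176 × 2^5 = 176 × 32)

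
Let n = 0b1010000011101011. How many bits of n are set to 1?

8

n = 1010000011101011
Count the 1s: 1 + 1 + 1 + 1 + 1 + 1 + 1 + 1 = 8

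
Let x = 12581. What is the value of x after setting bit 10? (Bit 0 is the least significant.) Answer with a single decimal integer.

x = 11000100100101
bit 10 is currently 0; set it via x | (1 << 10) = x | 1024
→ 11010100100101 = 13605

13605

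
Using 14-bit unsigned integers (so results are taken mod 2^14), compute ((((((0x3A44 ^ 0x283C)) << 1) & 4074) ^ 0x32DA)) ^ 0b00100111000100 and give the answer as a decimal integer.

0x3A44 = 11101001000100
0x283C = 10100000111100
→ ^ → 01001001111000 = 4728
→ << 1 (mod 2^14) → 10010011110000 = 9456
4074 = 00111111101010
→ & → 00010011100000 = 1248
0x32DA = 11001011011010
→ ^ → 11011000111010 = 13882
0b00100111000100 = 00100111000100
→ ^ → 11111111111110 = 16382

16382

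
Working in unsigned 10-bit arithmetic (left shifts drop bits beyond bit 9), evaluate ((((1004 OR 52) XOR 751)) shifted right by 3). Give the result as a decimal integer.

34

1004 = 1111101100
52 = 0000110100
→ OR → 1111111100 = 1020
751 = 1011101111
→ XOR → 0100010011 = 275
→ shifted right by 3 → 0000100010 = 34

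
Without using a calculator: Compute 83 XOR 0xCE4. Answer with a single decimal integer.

3255

83 = 000001010011
0xCE4 = 110011100100
XOR → 110010110111 = 3255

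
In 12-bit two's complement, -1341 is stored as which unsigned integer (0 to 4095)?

1341 in 12 bits: 010100111101
Invert: 101011000010
Add 1:  101011000011 = 2755
(Check: 2^12 - 1341 = 4096 - 1341 = 2755.)

2755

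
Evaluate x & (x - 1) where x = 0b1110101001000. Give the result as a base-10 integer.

7488

x = 1110101001000 = 7496
x - 1 = 1110101000111
AND   = 1110101000000 = 7488
(x & (x - 1) clears the lowest set bit of x.)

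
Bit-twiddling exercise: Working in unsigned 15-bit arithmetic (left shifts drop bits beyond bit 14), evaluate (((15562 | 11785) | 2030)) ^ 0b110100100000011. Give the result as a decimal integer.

22252

15562 = 011110011001010
11785 = 010111000001001
→ | → 011111011001011 = 16075
2030 = 000011111101110
→ | → 011111111101111 = 16367
0b110100100000011 = 110100100000011
→ ^ → 101011011101100 = 22252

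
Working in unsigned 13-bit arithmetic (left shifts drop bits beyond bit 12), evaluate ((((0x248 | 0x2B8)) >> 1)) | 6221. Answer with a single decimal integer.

0x248 = 0001001001000
0x2B8 = 0001010111000
→ | → 0001011111000 = 760
→ >> 1 → 0000101111100 = 380
6221 = 1100001001101
→ | → 1100101111101 = 6525

6525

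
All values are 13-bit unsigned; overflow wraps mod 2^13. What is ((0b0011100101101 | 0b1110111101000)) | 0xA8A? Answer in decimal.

0b0011100101101 = 0011100101101
0b1110111101000 = 1110111101000
→ | → 1111111101101 = 8173
0xA8A = 0101010001010
→ | → 1111111101111 = 8175

8175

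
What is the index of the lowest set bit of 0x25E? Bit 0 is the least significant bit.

0x25E = 1001011110
Trailing zeros: 1, so the lowest set bit is bit 1 (value 2).

1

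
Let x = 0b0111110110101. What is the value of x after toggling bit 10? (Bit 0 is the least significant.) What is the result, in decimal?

2997

x = 0111110110101
bit 10 is currently 1; toggle it via x ^ (1 << 10) = x ^ 1024
→ 0101110110101 = 2997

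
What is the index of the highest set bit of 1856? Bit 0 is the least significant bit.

10

1856 = 11101000000
The topmost 1 is at position 10 (since 2^10 = 1024 ≤ 1856 < 2048).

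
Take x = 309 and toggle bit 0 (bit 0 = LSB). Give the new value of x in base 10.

308

x = 100110101
bit 0 is currently 1; toggle it via x ^ (1 << 0) = x ^ 1
→ 100110100 = 308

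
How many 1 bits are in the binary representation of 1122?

1122 = 10001100010
Count the 1s: 1 + 1 + 1 + 1 = 4

4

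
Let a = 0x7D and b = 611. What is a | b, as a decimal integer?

0x7D = 0001111101
611 = 1001100011
 OR → 1001111111 = 639

639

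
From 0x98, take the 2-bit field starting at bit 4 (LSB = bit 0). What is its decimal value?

1

v = 010011000
Shift right by 4: 01001
Mask low 2 bits: 01 = 1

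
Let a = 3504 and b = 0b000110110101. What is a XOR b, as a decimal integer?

3077

3504 = 110110110000
b = 000110110101
XOR → 110000000101 = 3077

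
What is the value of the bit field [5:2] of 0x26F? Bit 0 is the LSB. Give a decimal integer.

v = 1001101111
Shift right by 2: 10011011
Mask low 4 bits: 1011 = 11

11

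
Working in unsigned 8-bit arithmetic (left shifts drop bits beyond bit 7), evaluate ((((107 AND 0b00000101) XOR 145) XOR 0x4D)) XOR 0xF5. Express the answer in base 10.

40

107 = 01101011
0b00000101 = 00000101
→ AND → 00000001 = 1
145 = 10010001
→ XOR → 10010000 = 144
0x4D = 01001101
→ XOR → 11011101 = 221
0xF5 = 11110101
→ XOR → 00101000 = 40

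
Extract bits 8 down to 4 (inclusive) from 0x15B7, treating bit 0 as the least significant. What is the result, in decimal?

27

v = 1010110110111
Shift right by 4: 101011011
Mask low 5 bits: 11011 = 27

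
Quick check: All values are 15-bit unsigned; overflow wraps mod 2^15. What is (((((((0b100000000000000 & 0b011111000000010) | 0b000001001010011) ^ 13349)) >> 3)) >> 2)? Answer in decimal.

435

0b100000000000000 = 100000000000000
0b011111000000010 = 011111000000010
→ & → 000000000000000 = 0
0b000001001010011 = 000001001010011
→ | → 000001001010011 = 595
13349 = 011010000100101
→ ^ → 011011001110110 = 13942
→ >> 3 → 000011011001110 = 1742
→ >> 2 → 000000110110011 = 435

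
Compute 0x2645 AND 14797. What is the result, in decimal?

0x2645 = 10011001000101
14797 = 11100111001101
AND → 10000001000101 = 8261

8261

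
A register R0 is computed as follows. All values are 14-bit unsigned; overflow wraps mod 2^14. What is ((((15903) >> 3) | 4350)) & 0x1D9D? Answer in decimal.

15903 = 11111000011111
→ >> 3 → 00011111000011 = 1987
4350 = 01000011111110
→ | → 01011111111111 = 6143
0x1D9D = 01110110011101
→ & → 01010110011101 = 5533

5533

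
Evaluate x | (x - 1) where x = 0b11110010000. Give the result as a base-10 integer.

x = 11110010000 = 1936
x - 1 = 11110001111
OR    = 11110011111 = 1951
(x | (x - 1) sets all bits below the lowest set bit.)

1951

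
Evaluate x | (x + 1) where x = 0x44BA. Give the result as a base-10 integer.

x = 100010010111010 = 17594
x + 1 = 100010010111011
OR    = 100010010111011 = 17595
(x | (x + 1) sets the lowest cleared bit.)

17595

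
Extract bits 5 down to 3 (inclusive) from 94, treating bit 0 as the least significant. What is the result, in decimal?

3

v = 00001011110
Shift right by 3: 00001011
Mask low 3 bits: 011 = 3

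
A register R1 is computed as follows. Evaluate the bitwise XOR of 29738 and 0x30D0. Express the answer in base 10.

29738 = 111010000101010
0x30D0 = 011000011010000
XOR → 100010011111010 = 17658

17658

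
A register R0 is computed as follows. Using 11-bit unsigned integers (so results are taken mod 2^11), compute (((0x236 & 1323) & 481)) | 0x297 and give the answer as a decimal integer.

0x236 = 01000110110
1323 = 10100101011
→ & → 00000100010 = 34
481 = 00111100001
→ & → 00000100000 = 32
0x297 = 01010010111
→ | → 01010110111 = 695

695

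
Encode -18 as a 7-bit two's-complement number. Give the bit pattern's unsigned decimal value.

110

18 in 7 bits: 0010010
Invert: 1101101
Add 1:  1101110 = 110
(Check: 2^7 - 18 = 128 - 18 = 110.)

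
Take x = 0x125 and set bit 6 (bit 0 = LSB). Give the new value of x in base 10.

357

x = 000100100101
bit 6 is currently 0; set it via x | (1 << 6) = x | 64
→ 000101100101 = 357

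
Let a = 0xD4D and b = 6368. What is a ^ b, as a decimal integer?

5549

0xD4D = 0110101001101
6368 = 1100011100000
XOR → 1010110101101 = 5549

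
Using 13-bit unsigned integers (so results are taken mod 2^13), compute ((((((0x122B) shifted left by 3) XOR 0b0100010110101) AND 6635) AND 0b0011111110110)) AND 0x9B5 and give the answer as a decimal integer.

0x122B = 1001000101011
→ shifted left by 3 (mod 2^13) → 1000101011000 = 4440
0b0100010110101 = 0100010110101
→ XOR → 1100111101101 = 6637
6635 = 1100111101011
→ AND → 1100111101001 = 6633
0b0011111110110 = 0011111110110
→ AND → 0000111100000 = 480
0x9B5 = 0100110110101
→ AND → 0000110100000 = 416

416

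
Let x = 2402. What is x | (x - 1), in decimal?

2403

x = 100101100010 = 2402
x - 1 = 100101100001
OR    = 100101100011 = 2403
(x | (x - 1) sets all bits below the lowest set bit.)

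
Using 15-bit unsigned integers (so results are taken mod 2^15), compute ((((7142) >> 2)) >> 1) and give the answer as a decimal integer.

7142 = 001101111100110
→ >> 2 → 000011011111001 = 1785
→ >> 1 → 000001101111100 = 892

892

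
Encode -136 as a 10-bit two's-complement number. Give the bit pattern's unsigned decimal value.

136 in 10 bits: 0010001000
Invert: 1101110111
Add 1:  1101111000 = 888
(Check: 2^10 - 136 = 1024 - 136 = 888.)

888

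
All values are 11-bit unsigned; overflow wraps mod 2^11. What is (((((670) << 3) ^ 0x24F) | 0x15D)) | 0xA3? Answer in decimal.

2047

670 = 01010011110
→ << 3 (mod 2^11) → 10011110000 = 1264
0x24F = 01001001111
→ ^ → 11010111111 = 1727
0x15D = 00101011101
→ | → 11111111111 = 2047
0xA3 = 00010100011
→ | → 11111111111 = 2047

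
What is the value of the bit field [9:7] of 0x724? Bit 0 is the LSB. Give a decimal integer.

6

v = 11100100100
Shift right by 7: 1110
Mask low 3 bits: 110 = 6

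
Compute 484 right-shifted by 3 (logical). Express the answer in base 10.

484 = 111100100
shift right by 3 → 000111100 = 60
(equivalently, floor(484 / 8))

60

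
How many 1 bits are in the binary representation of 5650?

5650 = 1011000010010
Count the 1s: 1 + 1 + 1 + 1 + 1 = 5

5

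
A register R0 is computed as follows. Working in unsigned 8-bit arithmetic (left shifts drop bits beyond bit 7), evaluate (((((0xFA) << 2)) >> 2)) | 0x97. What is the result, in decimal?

0xFA = 11111010
→ << 2 (mod 2^8) → 11101000 = 232
→ >> 2 → 00111010 = 58
0x97 = 10010111
→ | → 10111111 = 191

191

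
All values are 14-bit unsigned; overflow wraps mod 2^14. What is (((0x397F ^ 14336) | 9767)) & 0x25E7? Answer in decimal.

9575

0x397F = 11100101111111
14336 = 11100000000000
→ ^ → 00000101111111 = 383
9767 = 10011000100111
→ | → 10011101111111 = 10111
0x25E7 = 10010111100111
→ & → 10010101100111 = 9575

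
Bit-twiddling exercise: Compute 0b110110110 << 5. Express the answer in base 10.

14016

x = 00000110110110
shift left by 5 → 11011011000000 = 14016
(equivalently, 438 × 2^5 = 438 × 32)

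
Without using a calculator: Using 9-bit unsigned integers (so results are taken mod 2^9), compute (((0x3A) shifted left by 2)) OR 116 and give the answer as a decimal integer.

252

0x3A = 000111010
→ shifted left by 2 (mod 2^9) → 011101000 = 232
116 = 001110100
→ OR → 011111100 = 252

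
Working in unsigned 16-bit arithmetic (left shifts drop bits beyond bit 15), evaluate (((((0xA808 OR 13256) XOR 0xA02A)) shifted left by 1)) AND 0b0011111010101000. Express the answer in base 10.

0xA808 = 1010100000001000
13256 = 0011001111001000
→ OR → 1011101111001000 = 48072
0xA02A = 1010000000101010
→ XOR → 0001101111100010 = 7138
→ shifted left by 1 (mod 2^16) → 0011011111000100 = 14276
0b0011111010101000 = 0011111010101000
→ AND → 0011011010000000 = 13952

13952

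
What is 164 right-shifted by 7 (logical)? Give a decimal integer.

164 = 10100100
shift right by 7 → 00000001 = 1
(equivalently, floor(164 / 128))

1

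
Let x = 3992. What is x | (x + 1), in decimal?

3993

x = 111110011000 = 3992
x + 1 = 111110011001
OR    = 111110011001 = 3993
(x | (x + 1) sets the lowest cleared bit.)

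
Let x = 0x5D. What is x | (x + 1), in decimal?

95

x = 1011101 = 93
x + 1 = 1011110
OR    = 1011111 = 95
(x | (x + 1) sets the lowest cleared bit.)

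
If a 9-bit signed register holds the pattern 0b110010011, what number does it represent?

-109

pattern = 110010011 (MSB is 1 ⇒ negative)
Invert: 001101100, add 1 → 001101101 = 109, so the value is -109.
(Equivalently: 403 - 2^9 = 403 - 512 = -109.)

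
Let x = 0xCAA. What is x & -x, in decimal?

2

x = 110010101010 = 3242
-x (two's complement) = …001101010110
AND   = 000000000010 = 2
(x & -x isolates the lowest set bit of x.)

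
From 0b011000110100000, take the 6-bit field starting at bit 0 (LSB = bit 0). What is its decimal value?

32

v = 011000110100000
Shift right by 0: 011000110100000
Mask low 6 bits: 100000 = 32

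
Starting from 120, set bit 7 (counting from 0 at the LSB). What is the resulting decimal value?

x = 01111000
bit 7 is currently 0; set it via x | (1 << 7) = x | 128
→ 11111000 = 248

248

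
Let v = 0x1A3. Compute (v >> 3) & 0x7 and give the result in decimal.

4

v = 110100011
Shift right by 3: 110100
Mask low 3 bits: 100 = 4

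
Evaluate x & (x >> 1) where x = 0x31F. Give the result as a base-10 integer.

271

x = 1100011111 = 799
x>>1 = 0110001111
AND  = 0100001111 = 271
(x & (x >> 1) has a 1 wherever x has two consecutive 1 bits.)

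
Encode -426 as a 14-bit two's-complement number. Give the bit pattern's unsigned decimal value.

426 in 14 bits: 00000110101010
Invert: 11111001010101
Add 1:  11111001010110 = 15958
(Check: 2^14 - 426 = 16384 - 426 = 15958.)

15958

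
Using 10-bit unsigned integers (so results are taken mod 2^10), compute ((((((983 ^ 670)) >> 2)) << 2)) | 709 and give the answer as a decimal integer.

983 = 1111010111
670 = 1010011110
→ ^ → 0101001001 = 329
→ >> 2 → 0001010010 = 82
→ << 2 (mod 2^10) → 0101001000 = 328
709 = 1011000101
→ | → 1111001101 = 973

973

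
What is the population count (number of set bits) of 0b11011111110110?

11

n = 11011111110110
Count the 1s: 1 + 1 + 1 + 1 + 1 + 1 + 1 + 1 + 1 + 1 + 1 = 11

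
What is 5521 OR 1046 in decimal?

5521 = 1010110010001
1046 = 0010000010110
 OR → 1010110010111 = 5527

5527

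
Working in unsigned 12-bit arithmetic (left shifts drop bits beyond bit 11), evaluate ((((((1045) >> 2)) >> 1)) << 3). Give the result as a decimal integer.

1045 = 010000010101
→ >> 2 → 000100000101 = 261
→ >> 1 → 000010000010 = 130
→ << 3 (mod 2^12) → 010000010000 = 1040

1040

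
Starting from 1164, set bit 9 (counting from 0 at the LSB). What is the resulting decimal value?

1676

x = 010010001100
bit 9 is currently 0; set it via x | (1 << 9) = x | 512
→ 011010001100 = 1676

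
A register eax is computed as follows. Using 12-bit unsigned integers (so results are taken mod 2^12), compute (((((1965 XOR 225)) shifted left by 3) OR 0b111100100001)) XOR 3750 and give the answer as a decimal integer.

455

1965 = 011110101101
225 = 000011100001
→ XOR → 011101001100 = 1868
→ shifted left by 3 (mod 2^12) → 101001100000 = 2656
0b111100100001 = 111100100001
→ OR → 111101100001 = 3937
3750 = 111010100110
→ XOR → 000111000111 = 455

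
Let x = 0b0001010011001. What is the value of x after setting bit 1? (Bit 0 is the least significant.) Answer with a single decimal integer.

667

x = 0001010011001
bit 1 is currently 0; set it via x | (1 << 1) = x | 2
→ 0001010011011 = 667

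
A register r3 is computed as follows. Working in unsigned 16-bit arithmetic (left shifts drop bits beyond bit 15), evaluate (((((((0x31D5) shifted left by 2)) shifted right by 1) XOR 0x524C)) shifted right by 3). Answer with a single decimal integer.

1596

0x31D5 = 0011000111010101
→ shifted left by 2 (mod 2^16) → 1100011101010100 = 51028
→ shifted right by 1 → 0110001110101010 = 25514
0x524C = 0101001001001100
→ XOR → 0011000111100110 = 12774
→ shifted right by 3 → 0000011000111100 = 1596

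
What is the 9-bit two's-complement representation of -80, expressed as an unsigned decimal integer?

80 in 9 bits: 001010000
Invert: 110101111
Add 1:  110110000 = 432
(Check: 2^9 - 80 = 512 - 80 = 432.)

432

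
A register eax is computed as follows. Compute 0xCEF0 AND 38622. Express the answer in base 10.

0xCEF0 = 1100111011110000
38622 = 1001011011011110
AND → 1000011011010000 = 34512

34512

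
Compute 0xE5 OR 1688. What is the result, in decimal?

0xE5 = 00011100101
1688 = 11010011000
 OR → 11011111101 = 1789

1789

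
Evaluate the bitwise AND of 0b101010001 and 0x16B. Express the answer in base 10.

a = 101010001
0x16B = 101101011
AND → 101000001 = 321

321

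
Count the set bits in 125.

6

125 = 1111101
Count the 1s: 1 + 1 + 1 + 1 + 1 + 1 = 6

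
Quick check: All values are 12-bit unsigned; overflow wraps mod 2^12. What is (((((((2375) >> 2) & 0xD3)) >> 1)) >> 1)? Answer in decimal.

2375 = 100101000111
→ >> 2 → 001001010001 = 593
0xD3 = 000011010011
→ & → 000001010001 = 81
→ >> 1 → 000000101000 = 40
→ >> 1 → 000000010100 = 20

20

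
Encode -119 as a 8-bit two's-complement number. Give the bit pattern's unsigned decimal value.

137

119 in 8 bits: 01110111
Invert: 10001000
Add 1:  10001001 = 137
(Check: 2^8 - 119 = 256 - 119 = 137.)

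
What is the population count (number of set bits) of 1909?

8

1909 = 11101110101
Count the 1s: 1 + 1 + 1 + 1 + 1 + 1 + 1 + 1 = 8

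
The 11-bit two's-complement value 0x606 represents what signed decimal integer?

-506

pattern = 11000000110 (MSB is 1 ⇒ negative)
Invert: 00111111001, add 1 → 00111111010 = 506, so the value is -506.
(Equivalently: 1542 - 2^11 = 1542 - 2048 = -506.)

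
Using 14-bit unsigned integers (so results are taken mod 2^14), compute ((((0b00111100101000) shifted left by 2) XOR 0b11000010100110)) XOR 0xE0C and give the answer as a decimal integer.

522

0b00111100101000 = 00111100101000
→ shifted left by 2 (mod 2^14) → 11110010100000 = 15520
0b11000010100110 = 11000010100110
→ XOR → 00110000000110 = 3078
0xE0C = 00111000001100
→ XOR → 00001000001010 = 522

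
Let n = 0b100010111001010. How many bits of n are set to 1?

7

n = 100010111001010
Count the 1s: 1 + 1 + 1 + 1 + 1 + 1 + 1 = 7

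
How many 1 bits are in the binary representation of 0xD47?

7

0xD47 = 110101000111
Count the 1s: 1 + 1 + 1 + 1 + 1 + 1 + 1 = 7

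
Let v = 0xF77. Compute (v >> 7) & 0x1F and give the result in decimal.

30

v = 0111101110111
Shift right by 7: 011110
Mask low 5 bits: 11110 = 30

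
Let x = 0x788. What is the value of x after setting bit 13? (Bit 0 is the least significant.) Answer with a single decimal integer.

10120

x = 00011110001000
bit 13 is currently 0; set it via x | (1 << 13) = x | 8192
→ 10011110001000 = 10120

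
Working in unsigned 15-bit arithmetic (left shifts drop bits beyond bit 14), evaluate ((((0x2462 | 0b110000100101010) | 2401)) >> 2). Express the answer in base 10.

7002

0x2462 = 010010001100010
0b110000100101010 = 110000100101010
→ | → 110010101101010 = 25962
2401 = 000100101100001
→ | → 110110101101011 = 28011
→ >> 2 → 001101101011010 = 7002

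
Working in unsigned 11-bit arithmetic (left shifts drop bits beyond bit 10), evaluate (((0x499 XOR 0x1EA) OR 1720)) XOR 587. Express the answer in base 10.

1456

0x499 = 10010011001
0x1EA = 00111101010
→ XOR → 10101110011 = 1395
1720 = 11010111000
→ OR → 11111111011 = 2043
587 = 01001001011
→ XOR → 10110110000 = 1456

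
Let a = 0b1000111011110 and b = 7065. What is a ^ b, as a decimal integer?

2631

a = 1000111011110
7065 = 1101110011001
XOR → 0101001000111 = 2631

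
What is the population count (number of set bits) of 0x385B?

8

0x385B = 11100001011011
Count the 1s: 1 + 1 + 1 + 1 + 1 + 1 + 1 + 1 = 8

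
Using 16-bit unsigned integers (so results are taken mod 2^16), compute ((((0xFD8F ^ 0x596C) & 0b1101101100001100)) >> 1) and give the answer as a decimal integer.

16384

0xFD8F = 1111110110001111
0x596C = 0101100101101100
→ ^ → 1010010011100011 = 42211
0b1101101100001100 = 1101101100001100
→ & → 1000000000000000 = 32768
→ >> 1 → 0100000000000000 = 16384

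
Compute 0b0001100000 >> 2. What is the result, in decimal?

24

x = 1100000
shift right by 2 → 0011000 = 24
(equivalently, floor(96 / 4))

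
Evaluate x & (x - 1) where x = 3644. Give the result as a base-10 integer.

x = 111000111100 = 3644
x - 1 = 111000111011
AND   = 111000111000 = 3640
(x & (x - 1) clears the lowest set bit of x.)

3640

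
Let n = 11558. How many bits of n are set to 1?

7

11558 = 10110100100110
Count the 1s: 1 + 1 + 1 + 1 + 1 + 1 + 1 = 7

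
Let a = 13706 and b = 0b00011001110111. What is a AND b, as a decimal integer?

13706 = 11010110001010
b = 00011001110111
AND → 00010000000010 = 1026

1026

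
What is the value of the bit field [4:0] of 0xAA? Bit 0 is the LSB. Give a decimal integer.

10

v = 0010101010
Shift right by 0: 0010101010
Mask low 5 bits: 01010 = 10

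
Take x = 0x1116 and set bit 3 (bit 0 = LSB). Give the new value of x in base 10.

4382

x = 01000100010110
bit 3 is currently 0; set it via x | (1 << 3) = x | 8
→ 01000100011110 = 4382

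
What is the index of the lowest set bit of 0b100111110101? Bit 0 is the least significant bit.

0b100111110101 = 100111110101
Trailing zeros: 0, so the lowest set bit is bit 0 (value 1).

0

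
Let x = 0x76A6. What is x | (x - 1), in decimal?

x = 111011010100110 = 30374
x - 1 = 111011010100101
OR    = 111011010100111 = 30375
(x | (x - 1) sets all bits below the lowest set bit.)

30375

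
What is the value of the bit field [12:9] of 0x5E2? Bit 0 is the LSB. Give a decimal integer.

2

v = 0010111100010
Shift right by 9: 0010
Mask low 4 bits: 0010 = 2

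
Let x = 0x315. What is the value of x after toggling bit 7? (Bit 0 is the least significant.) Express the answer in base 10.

917

x = 001100010101
bit 7 is currently 0; toggle it via x ^ (1 << 7) = x ^ 128
→ 001110010101 = 917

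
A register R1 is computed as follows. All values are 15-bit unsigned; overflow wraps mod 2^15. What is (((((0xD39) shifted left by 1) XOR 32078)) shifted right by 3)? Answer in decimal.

3303

0xD39 = 000110100111001
→ shifted left by 1 (mod 2^15) → 001101001110010 = 6770
32078 = 111110101001110
→ XOR → 110011100111100 = 26428
→ shifted right by 3 → 000110011100111 = 3303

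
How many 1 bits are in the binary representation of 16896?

2

16896 = 100001000000000
Count the 1s: 1 + 1 = 2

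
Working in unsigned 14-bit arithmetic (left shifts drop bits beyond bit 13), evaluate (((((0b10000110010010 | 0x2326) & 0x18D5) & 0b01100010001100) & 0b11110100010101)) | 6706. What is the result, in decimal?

0b10000110010010 = 10000110010010
0x2326 = 10001100100110
→ | → 10001110110110 = 9142
0x18D5 = 01100011010101
→ & → 00000010010100 = 148
0b01100010001100 = 01100010001100
→ & → 00000010000100 = 132
0b11110100010101 = 11110100010101
→ & → 00000000000100 = 4
6706 = 01101000110010
→ | → 01101000110110 = 6710

6710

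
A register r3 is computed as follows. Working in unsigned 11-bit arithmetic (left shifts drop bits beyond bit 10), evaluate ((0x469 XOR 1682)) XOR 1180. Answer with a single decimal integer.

1639

0x469 = 10001101001
1682 = 11010010010
→ XOR → 01011111011 = 763
1180 = 10010011100
→ XOR → 11001100111 = 1639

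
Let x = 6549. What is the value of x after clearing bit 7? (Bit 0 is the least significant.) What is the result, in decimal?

x = 01100110010101
bit 7 is currently 1; clear it via x & ~(1 << 7) = x & ~128
→ 01100100010101 = 6421

6421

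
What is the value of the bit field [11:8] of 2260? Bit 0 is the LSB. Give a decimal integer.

8

v = 0100011010100
Shift right by 8: 01000
Mask low 4 bits: 1000 = 8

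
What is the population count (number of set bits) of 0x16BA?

0x16BA = 1011010111010
Count the 1s: 1 + 1 + 1 + 1 + 1 + 1 + 1 + 1 = 8

8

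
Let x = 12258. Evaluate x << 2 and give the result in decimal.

49032

12258 = 0010111111100010
shift left by 2 → 1011111110001000 = 49032
(equivalently, 12258 × 2^2 = 12258 × 4)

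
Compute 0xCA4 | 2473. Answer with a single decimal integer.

3501

0xCA4 = 110010100100
2473 = 100110101001
 OR → 110110101101 = 3501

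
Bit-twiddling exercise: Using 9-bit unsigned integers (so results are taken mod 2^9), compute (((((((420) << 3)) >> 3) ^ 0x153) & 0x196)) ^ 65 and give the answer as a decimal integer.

420 = 110100100
→ << 3 (mod 2^9) → 100100000 = 288
→ >> 3 → 000100100 = 36
0x153 = 101010011
→ ^ → 101110111 = 375
0x196 = 110010110
→ & → 100010110 = 278
65 = 001000001
→ ^ → 101010111 = 343

343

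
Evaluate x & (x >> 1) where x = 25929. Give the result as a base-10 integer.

8192

x = 110010101001001 = 25929
x>>1 = 011001010100100
AND  = 010000000000000 = 8192
(x & (x >> 1) has a 1 wherever x has two consecutive 1 bits.)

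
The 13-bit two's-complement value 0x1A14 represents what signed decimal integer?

-1516

pattern = 1101000010100 (MSB is 1 ⇒ negative)
Invert: 0010111101011, add 1 → 0010111101100 = 1516, so the value is -1516.
(Equivalently: 6676 - 2^13 = 6676 - 8192 = -1516.)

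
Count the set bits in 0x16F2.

0x16F2 = 1011011110010
Count the 1s: 1 + 1 + 1 + 1 + 1 + 1 + 1 + 1 = 8

8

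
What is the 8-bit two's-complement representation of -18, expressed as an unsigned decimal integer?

238

18 in 8 bits: 00010010
Invert: 11101101
Add 1:  11101110 = 238
(Check: 2^8 - 18 = 256 - 18 = 238.)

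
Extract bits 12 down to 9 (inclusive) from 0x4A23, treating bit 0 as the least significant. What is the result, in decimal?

v = 100101000100011
Shift right by 9: 100101
Mask low 4 bits: 0101 = 5

5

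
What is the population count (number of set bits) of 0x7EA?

8

0x7EA = 11111101010
Count the 1s: 1 + 1 + 1 + 1 + 1 + 1 + 1 + 1 = 8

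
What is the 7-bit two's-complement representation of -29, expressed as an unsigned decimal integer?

29 in 7 bits: 0011101
Invert: 1100010
Add 1:  1100011 = 99
(Check: 2^7 - 29 = 128 - 29 = 99.)

99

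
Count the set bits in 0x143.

4

0x143 = 101000011
Count the 1s: 1 + 1 + 1 + 1 = 4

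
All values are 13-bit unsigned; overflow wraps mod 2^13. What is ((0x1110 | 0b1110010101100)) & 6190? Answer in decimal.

0x1110 = 1000100010000
0b1110010101100 = 1110010101100
→ | → 1110110111100 = 7612
6190 = 1100000101110
→ & → 1100000101100 = 6188

6188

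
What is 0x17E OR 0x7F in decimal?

383

0x17E = 101111110
0x7F = 001111111
 OR → 101111111 = 383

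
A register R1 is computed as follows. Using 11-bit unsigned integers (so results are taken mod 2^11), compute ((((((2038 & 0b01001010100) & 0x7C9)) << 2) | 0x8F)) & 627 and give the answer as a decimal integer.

3

2038 = 11111110110
0b01001010100 = 01001010100
→ & → 01001010100 = 596
0x7C9 = 11111001001
→ & → 01001000000 = 576
→ << 2 (mod 2^11) → 00100000000 = 256
0x8F = 00010001111
→ | → 00110001111 = 399
627 = 01001110011
→ & → 00000000011 = 3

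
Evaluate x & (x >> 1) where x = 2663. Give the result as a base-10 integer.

x = 101001100111 = 2663
x>>1 = 010100110011
AND  = 000000100011 = 35
(x & (x >> 1) has a 1 wherever x has two consecutive 1 bits.)

35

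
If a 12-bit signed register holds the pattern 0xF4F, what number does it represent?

pattern = 111101001111 (MSB is 1 ⇒ negative)
Invert: 000010110000, add 1 → 000010110001 = 177, so the value is -177.
(Equivalently: 3919 - 2^12 = 3919 - 4096 = -177.)

-177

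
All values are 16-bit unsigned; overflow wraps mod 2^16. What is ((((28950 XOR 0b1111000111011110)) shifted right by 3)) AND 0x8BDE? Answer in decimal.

24

28950 = 0111000100010110
0b1111000111011110 = 1111000111011110
→ XOR → 1000000011001000 = 32968
→ shifted right by 3 → 0001000000011001 = 4121
0x8BDE = 1000101111011110
→ AND → 0000000000011000 = 24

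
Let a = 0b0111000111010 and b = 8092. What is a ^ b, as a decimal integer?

4518

a = 0111000111010
8092 = 1111110011100
XOR → 1000110100110 = 4518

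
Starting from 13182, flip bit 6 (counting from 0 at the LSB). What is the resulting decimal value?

x = 0011001101111110
bit 6 is currently 1; toggle it via x ^ (1 << 6) = x ^ 64
→ 0011001100111110 = 13118

13118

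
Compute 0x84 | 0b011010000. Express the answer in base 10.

212

0x84 = 10000100
b = 11010000
 OR → 11010100 = 212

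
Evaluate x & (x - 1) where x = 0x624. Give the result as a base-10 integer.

1568

x = 11000100100 = 1572
x - 1 = 11000100011
AND   = 11000100000 = 1568
(x & (x - 1) clears the lowest set bit of x.)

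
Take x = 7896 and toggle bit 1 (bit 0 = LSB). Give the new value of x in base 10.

7898

x = 1111011011000
bit 1 is currently 0; toggle it via x ^ (1 << 1) = x ^ 2
→ 1111011011010 = 7898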